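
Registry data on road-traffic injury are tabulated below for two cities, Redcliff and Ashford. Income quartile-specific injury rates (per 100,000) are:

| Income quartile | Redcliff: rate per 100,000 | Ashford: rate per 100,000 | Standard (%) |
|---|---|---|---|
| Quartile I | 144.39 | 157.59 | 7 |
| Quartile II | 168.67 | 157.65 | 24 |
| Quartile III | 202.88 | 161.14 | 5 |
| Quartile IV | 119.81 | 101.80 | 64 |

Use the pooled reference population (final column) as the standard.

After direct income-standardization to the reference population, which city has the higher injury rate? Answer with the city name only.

Redcliff

Standard weights: 0.07, 0.24, 0.05, 0.64.
Redcliff: 0.0700×144.39 + 0.2400×168.67 + 0.0500×202.88 + 0.6400×119.81 = 137.4105 per 100,000.
Ashford: 0.0700×157.59 + 0.2400×157.65 + 0.0500×161.14 + 0.6400×101.80 = 122.0763 per 100,000.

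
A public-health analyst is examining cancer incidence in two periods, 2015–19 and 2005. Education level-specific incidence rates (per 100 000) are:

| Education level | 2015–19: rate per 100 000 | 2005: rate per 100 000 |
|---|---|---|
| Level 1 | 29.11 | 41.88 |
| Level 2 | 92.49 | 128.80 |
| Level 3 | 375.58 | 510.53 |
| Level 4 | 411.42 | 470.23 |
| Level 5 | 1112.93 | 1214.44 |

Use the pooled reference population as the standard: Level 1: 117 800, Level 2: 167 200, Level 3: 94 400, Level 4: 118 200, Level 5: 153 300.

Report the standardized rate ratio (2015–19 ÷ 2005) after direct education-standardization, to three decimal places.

Standard total = 650 900; weights = 0.1810, 0.2569, 0.1450, 0.1816, 0.2355.
2015–19: 0.1810×29.11 + 0.2569×92.49 + 0.1450×375.58 + 0.1816×411.42 + 0.2355×1112.93 = 420.3261 per 100 000.
2005: 0.1810×41.88 + 0.2569×128.80 + 0.1450×510.53 + 0.1816×470.23 + 0.2355×1214.44 = 486.1234 per 100 000.
Ratio = 420.3261 ÷ 486.1234 = 0.86465.

0.865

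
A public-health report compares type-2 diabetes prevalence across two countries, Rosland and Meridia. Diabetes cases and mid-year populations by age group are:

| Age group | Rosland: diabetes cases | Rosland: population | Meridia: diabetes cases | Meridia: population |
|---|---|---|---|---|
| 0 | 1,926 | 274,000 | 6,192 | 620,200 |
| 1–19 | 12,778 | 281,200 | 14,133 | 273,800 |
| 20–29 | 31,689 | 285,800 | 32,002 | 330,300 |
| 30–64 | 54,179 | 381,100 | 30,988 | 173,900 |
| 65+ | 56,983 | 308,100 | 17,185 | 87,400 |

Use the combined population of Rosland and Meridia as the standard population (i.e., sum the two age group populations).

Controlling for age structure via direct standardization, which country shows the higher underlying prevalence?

Meridia

Age-specific rates per 1,000 for Rosland: 7.029, 45.441, 110.878, 142.165, 184.950.
For Meridia: 9.984, 51.618, 96.888, 178.194, 196.625.
Combined standard total = 3,015,800; weights = 0.2965, 0.1840, 0.2043, 0.1840, 0.1311.
Rosland: 0.2965×7.029 + 0.1840×45.441 + 0.2043×110.878 + 0.1840×142.165 + 0.1311×184.950 = 83.5156 per 1,000.
Meridia: 0.2965×9.984 + 0.1840×51.618 + 0.2043×96.888 + 0.1840×178.194 + 0.1311×196.625 = 90.8320 per 1,000.
The crude rates (102.96 vs 67.65) would put Rosland higher, but that reflects its age composition; once standardized to a common age structure, Meridia has the higher underlying rate.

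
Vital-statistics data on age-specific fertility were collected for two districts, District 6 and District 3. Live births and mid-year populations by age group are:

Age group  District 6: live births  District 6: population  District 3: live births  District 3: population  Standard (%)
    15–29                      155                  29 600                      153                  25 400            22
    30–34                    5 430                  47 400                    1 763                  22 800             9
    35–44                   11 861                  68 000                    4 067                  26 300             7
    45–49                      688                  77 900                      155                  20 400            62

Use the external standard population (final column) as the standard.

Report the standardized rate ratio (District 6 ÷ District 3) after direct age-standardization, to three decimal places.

Age-specific rates per 1 000 for District 6: 5.236, 114.557, 174.426, 8.832.
For District 3: 6.024, 77.325, 154.639, 7.598.
Standard weights: 0.22, 0.09, 0.07, 0.62.
District 6: 0.2200×5.236 + 0.0900×114.557 + 0.0700×174.426 + 0.6200×8.832 = 29.1477 per 1 000.
District 3: 0.2200×6.024 + 0.0900×77.325 + 0.0700×154.639 + 0.6200×7.598 = 23.8199 per 1 000.
Ratio = 29.1477 ÷ 23.8199 = 1.22367.

1.224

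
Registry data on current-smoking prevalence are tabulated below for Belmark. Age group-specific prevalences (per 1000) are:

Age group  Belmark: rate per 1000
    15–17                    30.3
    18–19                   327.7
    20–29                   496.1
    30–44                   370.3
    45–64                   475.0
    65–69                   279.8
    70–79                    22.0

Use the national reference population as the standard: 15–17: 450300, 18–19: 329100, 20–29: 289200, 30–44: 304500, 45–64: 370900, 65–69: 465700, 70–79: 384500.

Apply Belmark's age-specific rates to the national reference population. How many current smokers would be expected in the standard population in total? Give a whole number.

Expected current smokers = Σ (standard pop × age-specific rate ÷ 1000)
= 450300×30.3/1000 + 329100×327.7/1000 + 289200×496.1/1000 + 304500×370.3/1000 + 370900×475.0/1000 + 465700×279.8/1000 + 384500×22.0/1000
= 13644.09 + 107846.07 + 143472.12 + 112756.35 + 176177.50 + 130302.86 + 8459.00 = 692657.99.

692658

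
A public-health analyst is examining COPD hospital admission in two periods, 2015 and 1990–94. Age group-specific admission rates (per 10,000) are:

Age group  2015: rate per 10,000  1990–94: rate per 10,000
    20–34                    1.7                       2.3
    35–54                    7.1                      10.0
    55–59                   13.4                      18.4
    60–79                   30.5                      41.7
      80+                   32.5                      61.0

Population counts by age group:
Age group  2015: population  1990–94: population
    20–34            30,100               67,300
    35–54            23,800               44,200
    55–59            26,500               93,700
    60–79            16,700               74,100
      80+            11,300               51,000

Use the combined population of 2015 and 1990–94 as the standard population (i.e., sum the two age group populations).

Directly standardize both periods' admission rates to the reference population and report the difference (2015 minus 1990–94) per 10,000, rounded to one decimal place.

-8.3

Combined standard total = 438,700; weights = 0.2220, 0.1550, 0.2740, 0.2070, 0.1420.
2015: 0.2220×1.7 + 0.1550×7.1 + 0.2740×13.4 + 0.2070×30.5 + 0.1420×32.5 = 16.0775 per 10,000.
1990–94: 0.2220×2.3 + 0.1550×10.0 + 0.2740×18.4 + 0.2070×41.7 + 0.1420×61.0 = 24.3956 per 10,000.
Difference = 16.0775 − 24.3956 = -8.3181.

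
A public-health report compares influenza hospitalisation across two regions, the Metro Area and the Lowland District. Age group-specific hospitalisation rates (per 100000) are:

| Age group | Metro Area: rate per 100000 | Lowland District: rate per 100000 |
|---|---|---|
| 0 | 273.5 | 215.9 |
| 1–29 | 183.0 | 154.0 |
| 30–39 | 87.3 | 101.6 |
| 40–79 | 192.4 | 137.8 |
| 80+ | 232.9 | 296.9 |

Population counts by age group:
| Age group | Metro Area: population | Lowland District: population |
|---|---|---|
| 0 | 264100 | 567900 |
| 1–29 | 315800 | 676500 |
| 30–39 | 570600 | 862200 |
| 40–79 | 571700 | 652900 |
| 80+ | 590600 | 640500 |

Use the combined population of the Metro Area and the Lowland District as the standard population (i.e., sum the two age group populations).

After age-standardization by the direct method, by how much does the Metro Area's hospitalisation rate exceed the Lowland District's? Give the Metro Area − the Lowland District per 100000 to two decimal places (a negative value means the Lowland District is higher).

Combined standard total = 5712800; weights = 0.1456, 0.1737, 0.2508, 0.2144, 0.2155.
The Metro Area: 0.1456×273.5 + 0.1737×183.0 + 0.2508×87.3 + 0.2144×192.4 + 0.2155×232.9 = 184.9465 per 100000.
The Lowland District: 0.1456×215.9 + 0.1737×154.0 + 0.2508×101.6 + 0.2144×137.8 + 0.2155×296.9 = 177.1949 per 100000.
Difference = 184.9465 − 177.1949 = 7.7516.

7.75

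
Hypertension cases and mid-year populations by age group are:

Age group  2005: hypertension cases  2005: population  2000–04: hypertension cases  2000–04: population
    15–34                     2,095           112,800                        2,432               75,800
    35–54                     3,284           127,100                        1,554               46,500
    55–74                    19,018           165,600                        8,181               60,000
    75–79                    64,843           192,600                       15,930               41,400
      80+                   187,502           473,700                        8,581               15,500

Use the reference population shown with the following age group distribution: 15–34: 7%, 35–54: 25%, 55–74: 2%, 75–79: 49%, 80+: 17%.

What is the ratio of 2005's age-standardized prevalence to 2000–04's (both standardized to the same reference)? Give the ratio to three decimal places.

Age-specific rates per 1,000 for 2005: 18.573, 25.838, 114.843, 336.672, 395.824.
For 2000–04: 32.084, 33.419, 136.350, 384.783, 553.613.
Standard weights: 0.07, 0.25, 0.02, 0.49, 0.17.
2005: 0.0700×18.573 + 0.2500×25.838 + 0.0200×114.843 + 0.4900×336.672 + 0.1700×395.824 = 242.3158 per 1,000.
2000–04: 0.0700×32.084 + 0.2500×33.419 + 0.0200×136.350 + 0.4900×384.783 + 0.1700×553.613 = 295.9854 per 1,000.
Ratio = 242.3158 ÷ 295.9854 = 0.81867.

0.819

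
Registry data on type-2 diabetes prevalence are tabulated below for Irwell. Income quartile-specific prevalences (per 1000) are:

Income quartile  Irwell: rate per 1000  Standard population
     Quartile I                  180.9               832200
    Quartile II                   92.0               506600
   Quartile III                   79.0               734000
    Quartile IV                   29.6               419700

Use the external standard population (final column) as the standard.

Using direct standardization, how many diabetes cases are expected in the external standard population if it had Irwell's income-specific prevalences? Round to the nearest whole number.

Expected diabetes cases = Σ (standard pop × income-specific rate ÷ 1000)
= 832200×180.9/1000 + 506600×92.0/1000 + 734000×79.0/1000 + 419700×29.6/1000
= 150544.98 + 46607.20 + 57986.00 + 12423.12 = 267561.30.

267561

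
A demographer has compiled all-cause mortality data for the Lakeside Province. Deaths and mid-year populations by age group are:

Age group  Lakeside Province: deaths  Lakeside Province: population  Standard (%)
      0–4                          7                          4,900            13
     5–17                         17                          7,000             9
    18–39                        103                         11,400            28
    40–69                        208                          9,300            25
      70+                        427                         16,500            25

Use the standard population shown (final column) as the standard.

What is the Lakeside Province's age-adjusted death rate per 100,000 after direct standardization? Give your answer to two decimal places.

Age-specific rates per 100,000 for the Lakeside Province: 142.86, 242.86, 903.51, 2236.56, 2587.88.
Standard weights: 0.13, 0.09, 0.28, 0.25, 0.25.
Standardized rate: 0.1300×142.86 + 0.0900×242.86 + 0.2800×903.51 + 0.2500×2236.56 + 0.2500×2587.88 = 1499.5205 per 100,000.

1499.52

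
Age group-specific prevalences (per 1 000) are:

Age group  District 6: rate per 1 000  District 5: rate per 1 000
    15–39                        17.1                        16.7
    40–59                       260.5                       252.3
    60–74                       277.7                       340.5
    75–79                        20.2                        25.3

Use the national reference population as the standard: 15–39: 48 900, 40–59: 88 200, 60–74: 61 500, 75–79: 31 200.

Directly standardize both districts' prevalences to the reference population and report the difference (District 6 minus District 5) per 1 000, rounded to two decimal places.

Standard total = 229 800; weights = 0.2128, 0.3838, 0.2676, 0.1358.
District 6: 0.2128×17.1 + 0.3838×260.5 + 0.2676×277.7 + 0.1358×20.2 = 180.6836 per 1 000.
District 5: 0.2128×16.7 + 0.3838×252.3 + 0.2676×340.5 + 0.1358×25.3 = 194.9504 per 1 000.
Difference = 180.6836 − 194.9504 = -14.2668.

-14.27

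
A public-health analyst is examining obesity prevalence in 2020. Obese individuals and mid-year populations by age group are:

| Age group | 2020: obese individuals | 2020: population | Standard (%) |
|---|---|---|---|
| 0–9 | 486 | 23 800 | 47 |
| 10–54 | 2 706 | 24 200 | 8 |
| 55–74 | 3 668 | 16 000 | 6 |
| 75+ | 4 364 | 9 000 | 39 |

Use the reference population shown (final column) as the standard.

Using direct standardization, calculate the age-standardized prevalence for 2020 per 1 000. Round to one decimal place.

221.4

Age-specific rates per 1 000 for 2020: 20.420, 111.818, 229.250, 484.889.
Standard weights: 0.47, 0.08, 0.06, 0.39.
Standardized rate: 0.4700×20.420 + 0.0800×111.818 + 0.0600×229.250 + 0.3900×484.889 = 221.4046 per 1 000.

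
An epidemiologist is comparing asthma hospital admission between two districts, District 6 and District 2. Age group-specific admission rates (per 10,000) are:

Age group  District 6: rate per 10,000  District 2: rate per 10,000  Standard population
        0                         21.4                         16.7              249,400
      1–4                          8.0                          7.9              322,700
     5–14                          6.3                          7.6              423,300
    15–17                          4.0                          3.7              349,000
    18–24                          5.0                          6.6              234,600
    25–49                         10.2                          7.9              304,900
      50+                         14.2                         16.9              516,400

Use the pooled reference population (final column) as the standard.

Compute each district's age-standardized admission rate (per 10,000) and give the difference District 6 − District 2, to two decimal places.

-0.13

Standard total = 2,400,300; weights = 0.1039, 0.1344, 0.1764, 0.1454, 0.0977, 0.1270, 0.2151.
District 6: 0.1039×21.4 + 0.1344×8.0 + 0.1764×6.3 + 0.1454×4.0 + 0.0977×5.0 + 0.1270×10.2 + 0.2151×14.2 = 9.8310 per 10,000.
District 2: 0.1039×16.7 + 0.1344×7.9 + 0.1764×7.6 + 0.1454×3.7 + 0.0977×6.6 + 0.1270×7.9 + 0.2151×16.9 = 9.9600 per 10,000.
Difference = 9.8310 − 9.9600 = -0.1289.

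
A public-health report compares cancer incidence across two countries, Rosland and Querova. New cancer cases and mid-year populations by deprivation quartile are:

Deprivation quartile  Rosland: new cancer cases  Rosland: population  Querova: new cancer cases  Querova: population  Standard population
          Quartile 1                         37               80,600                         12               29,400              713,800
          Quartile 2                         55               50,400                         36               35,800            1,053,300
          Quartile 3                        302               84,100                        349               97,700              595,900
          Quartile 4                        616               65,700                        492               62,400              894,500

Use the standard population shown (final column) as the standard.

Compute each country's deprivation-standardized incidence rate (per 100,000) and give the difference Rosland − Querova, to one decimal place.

Deprivation-specific rates per 100,000 for Rosland: 45.91, 109.13, 359.10, 937.60.
For Querova: 40.82, 100.56, 357.22, 788.46.
Standard total = 3,257,500; weights = 0.2191, 0.3233, 0.1829, 0.2746.
Rosland: 0.2191×45.91 + 0.3233×109.13 + 0.1829×359.10 + 0.2746×937.60 = 368.4959 per 100,000.
Querova: 0.2191×40.82 + 0.3233×100.56 + 0.1829×357.22 + 0.2746×788.46 = 323.3145 per 100,000.
Difference = 368.4959 − 323.3145 = 45.1814.

45.2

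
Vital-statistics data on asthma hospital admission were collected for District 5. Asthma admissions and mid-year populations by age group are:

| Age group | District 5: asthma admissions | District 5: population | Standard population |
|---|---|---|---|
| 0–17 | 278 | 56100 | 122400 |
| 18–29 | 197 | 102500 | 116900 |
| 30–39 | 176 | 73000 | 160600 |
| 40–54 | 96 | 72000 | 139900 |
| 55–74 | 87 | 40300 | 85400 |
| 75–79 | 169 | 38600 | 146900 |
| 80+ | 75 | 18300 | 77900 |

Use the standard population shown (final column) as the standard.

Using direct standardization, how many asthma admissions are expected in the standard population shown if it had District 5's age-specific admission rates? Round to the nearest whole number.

Age-specific rates per 10000 for District 5: 49.55, 19.22, 24.11, 13.33, 21.59, 43.78, 40.98.
Expected asthma admissions = Σ (standard pop × age-specific rate ÷ 10000)
= 122400×49.55/10000 + 116900×19.22/10000 + 160600×24.11/10000 + 139900×13.33/10000 + 85400×21.59/10000 + 146900×43.78/10000 + 77900×40.98/10000
= 606.55 + 224.68 + 387.20 + 186.53 + 184.36 + 643.16 + 319.26 = 2551.74.

2552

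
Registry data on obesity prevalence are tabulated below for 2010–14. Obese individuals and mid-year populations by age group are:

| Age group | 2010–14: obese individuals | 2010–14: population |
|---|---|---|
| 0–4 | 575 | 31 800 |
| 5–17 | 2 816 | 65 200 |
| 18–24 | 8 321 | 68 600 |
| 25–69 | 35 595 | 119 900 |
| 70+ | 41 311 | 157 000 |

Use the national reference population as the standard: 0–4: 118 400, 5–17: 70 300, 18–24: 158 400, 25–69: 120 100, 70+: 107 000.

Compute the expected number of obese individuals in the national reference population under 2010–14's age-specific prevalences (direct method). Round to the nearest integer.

Age-specific rates per 1 000 for 2010–14: 18.082, 43.190, 121.297, 296.872, 263.127.
Expected obese individuals = Σ (standard pop × age-specific rate ÷ 1 000)
= 118 400×18.082/1 000 + 70 300×43.190/1 000 + 158 400×121.297/1 000 + 120 100×296.872/1 000 + 107 000×263.127/1 000
= 2140.88 + 3036.27 + 19213.50 + 35654.37 + 28154.63 = 88199.66.

88200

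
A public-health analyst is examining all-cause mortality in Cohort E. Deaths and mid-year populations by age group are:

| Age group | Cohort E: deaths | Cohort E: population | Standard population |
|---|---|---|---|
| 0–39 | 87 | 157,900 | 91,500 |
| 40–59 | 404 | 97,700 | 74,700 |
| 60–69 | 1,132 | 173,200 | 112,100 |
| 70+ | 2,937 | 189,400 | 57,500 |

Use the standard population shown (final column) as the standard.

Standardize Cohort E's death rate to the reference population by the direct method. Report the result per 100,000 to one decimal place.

Age-specific rates per 100,000 for Cohort E: 55.10, 413.51, 653.58, 1550.69.
Standard total = 335,800; weights = 0.2725, 0.2225, 0.3338, 0.1712.
Standardized rate: 0.2725×55.10 + 0.2225×413.51 + 0.3338×653.58 + 0.1712×1550.69 = 590.7132 per 100,000.

590.7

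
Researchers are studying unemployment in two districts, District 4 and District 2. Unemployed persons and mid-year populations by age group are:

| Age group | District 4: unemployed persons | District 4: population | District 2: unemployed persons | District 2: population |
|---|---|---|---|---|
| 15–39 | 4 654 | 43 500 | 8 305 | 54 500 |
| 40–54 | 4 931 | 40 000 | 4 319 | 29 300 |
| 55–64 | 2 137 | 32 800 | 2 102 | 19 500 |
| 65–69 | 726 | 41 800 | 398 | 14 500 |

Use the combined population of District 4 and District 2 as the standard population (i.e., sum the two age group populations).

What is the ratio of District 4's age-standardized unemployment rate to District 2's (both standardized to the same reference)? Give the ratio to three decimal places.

Age-specific rates per 1 000 for District 4: 106.989, 123.275, 65.152, 17.368.
For District 2: 152.385, 147.406, 107.795, 27.448.
Combined standard total = 275 900; weights = 0.3552, 0.2512, 0.1896, 0.2041.
District 4: 0.3552×106.989 + 0.2512×123.275 + 0.1896×65.152 + 0.2041×17.368 = 84.8610 per 1 000.
District 2: 0.3552×152.385 + 0.2512×147.406 + 0.1896×107.795 + 0.2041×27.448 = 117.1874 per 1 000.
Ratio = 84.8610 ÷ 117.1874 = 0.72415.

0.724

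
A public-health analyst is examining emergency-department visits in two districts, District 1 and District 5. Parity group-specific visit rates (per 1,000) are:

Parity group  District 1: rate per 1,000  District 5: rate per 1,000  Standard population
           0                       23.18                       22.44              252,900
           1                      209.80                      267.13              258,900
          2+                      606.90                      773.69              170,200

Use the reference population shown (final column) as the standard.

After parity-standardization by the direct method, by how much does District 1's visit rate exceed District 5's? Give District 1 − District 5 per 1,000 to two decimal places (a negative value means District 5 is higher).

Standard total = 682,000; weights = 0.3708, 0.3796, 0.2496.
District 1: 0.3708×23.18 + 0.3796×209.80 + 0.2496×606.90 = 239.6977 per 1,000.
District 5: 0.3708×22.44 + 0.3796×267.13 + 0.2496×773.69 = 302.8110 per 1,000.
Difference = 239.6977 − 302.8110 = -63.1133.

-63.11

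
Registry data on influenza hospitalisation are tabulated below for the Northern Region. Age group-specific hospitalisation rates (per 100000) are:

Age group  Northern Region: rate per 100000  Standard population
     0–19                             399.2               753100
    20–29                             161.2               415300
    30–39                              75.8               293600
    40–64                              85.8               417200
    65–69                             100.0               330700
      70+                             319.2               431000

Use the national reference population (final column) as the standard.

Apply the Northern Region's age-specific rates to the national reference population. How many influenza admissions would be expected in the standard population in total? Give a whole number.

5963

Expected influenza admissions = Σ (standard pop × age-specific rate ÷ 100000)
= 753100×399.2/100000 + 415300×161.2/100000 + 293600×75.8/100000 + 417200×85.8/100000 + 330700×100.0/100000 + 431000×319.2/100000
= 3006.38 + 669.46 + 222.55 + 357.96 + 330.70 + 1375.75 = 5962.80.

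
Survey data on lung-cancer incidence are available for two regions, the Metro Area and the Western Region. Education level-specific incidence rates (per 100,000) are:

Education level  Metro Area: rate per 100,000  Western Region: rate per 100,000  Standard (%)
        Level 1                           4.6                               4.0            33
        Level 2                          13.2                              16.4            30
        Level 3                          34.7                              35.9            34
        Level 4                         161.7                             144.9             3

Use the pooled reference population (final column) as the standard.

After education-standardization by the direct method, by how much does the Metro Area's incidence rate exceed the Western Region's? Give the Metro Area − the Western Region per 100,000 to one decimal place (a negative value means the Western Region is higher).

Standard weights: 0.33, 0.30, 0.34, 0.03.
The Metro Area: 0.3300×4.6 + 0.3000×13.2 + 0.3400×34.7 + 0.0300×161.7 = 22.1270 per 100,000.
The Western Region: 0.3300×4.0 + 0.3000×16.4 + 0.3400×35.9 + 0.0300×144.9 = 22.7930 per 100,000.
Difference = 22.1270 − 22.7930 = -0.6660.

-0.7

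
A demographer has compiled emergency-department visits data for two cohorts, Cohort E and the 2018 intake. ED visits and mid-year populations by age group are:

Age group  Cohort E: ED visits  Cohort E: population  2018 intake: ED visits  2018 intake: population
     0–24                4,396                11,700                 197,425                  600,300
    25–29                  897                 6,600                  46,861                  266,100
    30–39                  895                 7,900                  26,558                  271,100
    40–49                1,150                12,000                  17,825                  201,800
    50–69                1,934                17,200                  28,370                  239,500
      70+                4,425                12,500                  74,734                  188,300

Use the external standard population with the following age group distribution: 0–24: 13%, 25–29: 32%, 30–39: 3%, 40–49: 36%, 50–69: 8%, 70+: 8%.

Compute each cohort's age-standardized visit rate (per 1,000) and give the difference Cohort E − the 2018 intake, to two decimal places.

-7.52

Age-specific rates per 1,000 for Cohort E: 375.726, 135.909, 113.291, 95.833, 112.442, 354.000.
For the 2018 intake: 328.877, 176.103, 97.964, 88.330, 118.455, 396.888.
Standard weights: 0.13, 0.32, 0.03, 0.36, 0.08, 0.08.
Cohort E: 0.1300×375.726 + 0.3200×135.909 + 0.0300×113.291 + 0.3600×95.833 + 0.0800×112.442 + 0.0800×354.000 = 167.5494 per 1,000.
The 2018 intake: 0.1300×328.877 + 0.3200×176.103 + 0.0300×97.964 + 0.3600×88.330 + 0.0800×118.455 + 0.0800×396.888 = 175.0722 per 1,000.
Difference = 167.5494 − 175.0722 = -7.5227.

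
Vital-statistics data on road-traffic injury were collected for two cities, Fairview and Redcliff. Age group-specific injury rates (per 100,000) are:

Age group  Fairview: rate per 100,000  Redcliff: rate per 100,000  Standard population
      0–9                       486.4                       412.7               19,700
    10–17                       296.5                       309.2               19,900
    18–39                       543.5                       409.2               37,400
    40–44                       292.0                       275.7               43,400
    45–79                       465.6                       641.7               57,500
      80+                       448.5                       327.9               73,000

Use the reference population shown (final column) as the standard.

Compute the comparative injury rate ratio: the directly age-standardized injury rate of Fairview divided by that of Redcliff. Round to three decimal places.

1.055

Standard total = 250,900; weights = 0.0785, 0.0793, 0.1491, 0.1730, 0.2292, 0.2910.
Fairview: 0.0785×486.4 + 0.0793×296.5 + 0.1491×543.5 + 0.1730×292.0 + 0.2292×465.6 + 0.2910×448.5 = 430.4290 per 100,000.
Redcliff: 0.0785×412.7 + 0.0793×309.2 + 0.1491×409.2 + 0.1730×275.7 + 0.2292×641.7 + 0.2910×327.9 = 408.0796 per 100,000.
Ratio = 430.4290 ÷ 408.0796 = 1.05477.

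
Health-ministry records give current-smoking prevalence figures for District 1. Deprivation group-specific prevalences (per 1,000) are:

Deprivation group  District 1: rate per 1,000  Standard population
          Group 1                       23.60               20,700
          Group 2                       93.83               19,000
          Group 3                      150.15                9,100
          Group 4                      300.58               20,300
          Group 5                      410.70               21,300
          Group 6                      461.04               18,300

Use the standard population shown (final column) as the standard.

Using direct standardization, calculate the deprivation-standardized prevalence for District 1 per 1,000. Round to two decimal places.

Standard total = 108,700; weights = 0.1904, 0.1748, 0.0837, 0.1868, 0.1960, 0.1684.
Standardized rate: 0.1904×23.60 + 0.1748×93.83 + 0.0837×150.15 + 0.1868×300.58 + 0.1960×410.70 + 0.1684×461.04 = 247.6943 per 1,000.

247.69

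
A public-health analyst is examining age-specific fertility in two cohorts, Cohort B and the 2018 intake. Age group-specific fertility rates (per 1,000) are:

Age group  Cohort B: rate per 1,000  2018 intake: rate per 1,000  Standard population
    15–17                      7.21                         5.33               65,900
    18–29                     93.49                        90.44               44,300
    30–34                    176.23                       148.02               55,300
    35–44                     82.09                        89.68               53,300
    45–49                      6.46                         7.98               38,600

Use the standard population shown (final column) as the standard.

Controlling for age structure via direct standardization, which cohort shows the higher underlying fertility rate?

Standard total = 257,400; weights = 0.2560, 0.1721, 0.2148, 0.2071, 0.1500.
Cohort B: 0.2560×7.21 + 0.1721×93.49 + 0.2148×176.23 + 0.2071×82.09 + 0.1500×6.46 = 73.7646 per 1,000.
The 2018 intake: 0.2560×5.33 + 0.1721×90.44 + 0.2148×148.02 + 0.2071×89.68 + 0.1500×7.98 = 68.4973 per 1,000.

Cohort B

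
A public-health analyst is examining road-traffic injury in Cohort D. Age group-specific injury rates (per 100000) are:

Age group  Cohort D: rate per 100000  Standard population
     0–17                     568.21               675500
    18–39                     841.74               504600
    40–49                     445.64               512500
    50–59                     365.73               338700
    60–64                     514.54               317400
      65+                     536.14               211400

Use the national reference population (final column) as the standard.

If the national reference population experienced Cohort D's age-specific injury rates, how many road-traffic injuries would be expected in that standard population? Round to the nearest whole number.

14375

Expected road-traffic injuries = Σ (standard pop × age-specific rate ÷ 100000)
= 675500×568.21/100000 + 504600×841.74/100000 + 512500×445.64/100000 + 338700×365.73/100000 + 317400×514.54/100000 + 211400×536.14/100000
= 3838.26 + 4247.42 + 2283.91 + 1238.73 + 1633.15 + 1133.40 = 14374.86.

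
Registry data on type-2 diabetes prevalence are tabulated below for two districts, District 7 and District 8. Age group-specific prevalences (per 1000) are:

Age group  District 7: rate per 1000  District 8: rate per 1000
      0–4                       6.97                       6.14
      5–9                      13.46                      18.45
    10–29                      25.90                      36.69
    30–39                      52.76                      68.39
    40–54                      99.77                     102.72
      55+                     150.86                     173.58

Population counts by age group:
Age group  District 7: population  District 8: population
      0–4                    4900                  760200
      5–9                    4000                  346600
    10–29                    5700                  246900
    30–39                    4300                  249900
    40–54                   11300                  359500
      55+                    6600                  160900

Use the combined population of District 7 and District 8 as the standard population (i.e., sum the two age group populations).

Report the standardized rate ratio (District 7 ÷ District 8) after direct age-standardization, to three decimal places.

Combined standard total = 2160800; weights = 0.3541, 0.1623, 0.1169, 0.1176, 0.1716, 0.0775.
District 7: 0.3541×6.97 + 0.1623×13.46 + 0.1169×25.90 + 0.1176×52.76 + 0.1716×99.77 + 0.0775×150.86 = 42.7016 per 1000.
District 8: 0.3541×6.14 + 0.1623×18.45 + 0.1169×36.69 + 0.1176×68.39 + 0.1716×102.72 + 0.0775×173.58 = 48.5848 per 1000.
Ratio = 42.7016 ÷ 48.5848 = 0.87891.

0.879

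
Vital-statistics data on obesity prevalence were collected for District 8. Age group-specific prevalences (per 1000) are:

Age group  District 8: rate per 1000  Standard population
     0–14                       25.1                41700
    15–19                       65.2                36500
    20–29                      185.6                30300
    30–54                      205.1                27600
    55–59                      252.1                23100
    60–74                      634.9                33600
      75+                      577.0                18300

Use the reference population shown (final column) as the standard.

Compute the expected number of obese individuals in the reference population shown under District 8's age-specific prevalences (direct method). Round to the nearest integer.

Expected obese individuals = Σ (standard pop × age-specific rate ÷ 1000)
= 41700×25.1/1000 + 36500×65.2/1000 + 30300×185.6/1000 + 27600×205.1/1000 + 23100×252.1/1000 + 33600×634.9/1000 + 18300×577.0/1000
= 1046.67 + 2379.80 + 5623.68 + 5660.76 + 5823.51 + 21332.64 + 10559.10 = 52426.16.

52426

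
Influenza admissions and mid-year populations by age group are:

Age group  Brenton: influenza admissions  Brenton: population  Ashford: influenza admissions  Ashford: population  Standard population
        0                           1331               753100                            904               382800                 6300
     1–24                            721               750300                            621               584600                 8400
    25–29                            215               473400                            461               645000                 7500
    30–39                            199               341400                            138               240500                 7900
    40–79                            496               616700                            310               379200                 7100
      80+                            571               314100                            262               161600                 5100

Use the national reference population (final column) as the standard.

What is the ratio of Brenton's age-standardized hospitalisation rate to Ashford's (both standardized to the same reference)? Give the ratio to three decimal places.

Age-specific rates per 100000 for Brenton: 176.74, 96.09, 45.42, 58.29, 80.43, 181.79.
For Ashford: 236.15, 106.23, 71.47, 57.38, 81.75, 162.13.
Standard total = 42300; weights = 0.1489, 0.1986, 0.1773, 0.1868, 0.1678, 0.1206.
Brenton: 0.1489×176.74 + 0.1986×96.09 + 0.1773×45.42 + 0.1868×58.29 + 0.1678×80.43 + 0.1206×181.79 = 99.7614 per 100000.
Ashford: 0.1489×236.15 + 0.1986×106.23 + 0.1773×71.47 + 0.1868×57.38 + 0.1678×81.75 + 0.1206×162.13 = 112.9248 per 100000.
Ratio = 99.7614 ÷ 112.9248 = 0.88343.

0.883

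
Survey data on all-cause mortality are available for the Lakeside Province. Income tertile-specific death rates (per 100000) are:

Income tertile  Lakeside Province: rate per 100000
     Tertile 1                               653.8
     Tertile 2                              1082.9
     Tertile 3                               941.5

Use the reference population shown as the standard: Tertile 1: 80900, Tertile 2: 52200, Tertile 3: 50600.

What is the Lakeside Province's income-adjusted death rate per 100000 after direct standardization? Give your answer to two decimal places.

854.98

Standard total = 183700; weights = 0.4404, 0.2842, 0.2754.
Standardized rate: 0.4404×653.8 + 0.2842×1082.9 + 0.2754×941.5 = 854.9793 per 100000.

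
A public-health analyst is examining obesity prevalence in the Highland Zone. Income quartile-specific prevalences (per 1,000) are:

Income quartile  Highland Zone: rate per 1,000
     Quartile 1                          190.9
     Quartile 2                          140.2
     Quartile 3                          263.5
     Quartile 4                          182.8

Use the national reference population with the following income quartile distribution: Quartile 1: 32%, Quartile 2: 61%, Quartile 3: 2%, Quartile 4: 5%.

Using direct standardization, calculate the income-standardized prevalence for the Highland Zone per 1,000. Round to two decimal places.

161.02

Standard weights: 0.32, 0.61, 0.02, 0.05.
Standardized rate: 0.3200×190.9 + 0.6100×140.2 + 0.0200×263.5 + 0.0500×182.8 = 161.0200 per 1,000.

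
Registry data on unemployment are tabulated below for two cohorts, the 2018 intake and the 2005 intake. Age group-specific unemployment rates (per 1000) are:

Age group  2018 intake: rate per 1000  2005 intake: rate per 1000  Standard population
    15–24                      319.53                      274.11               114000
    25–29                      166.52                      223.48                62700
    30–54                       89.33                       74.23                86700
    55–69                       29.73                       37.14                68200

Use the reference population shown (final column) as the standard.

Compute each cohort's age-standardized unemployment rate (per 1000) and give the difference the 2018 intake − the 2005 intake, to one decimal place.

7.3

Standard total = 331600; weights = 0.3438, 0.1891, 0.2615, 0.2057.
The 2018 intake: 0.3438×319.53 + 0.1891×166.52 + 0.2615×89.33 + 0.2057×29.73 = 170.8074 per 1000.
The 2005 intake: 0.3438×274.11 + 0.1891×223.48 + 0.2615×74.23 + 0.2057×37.14 = 163.5387 per 1000.
Difference = 170.8074 − 163.5387 = 7.2687.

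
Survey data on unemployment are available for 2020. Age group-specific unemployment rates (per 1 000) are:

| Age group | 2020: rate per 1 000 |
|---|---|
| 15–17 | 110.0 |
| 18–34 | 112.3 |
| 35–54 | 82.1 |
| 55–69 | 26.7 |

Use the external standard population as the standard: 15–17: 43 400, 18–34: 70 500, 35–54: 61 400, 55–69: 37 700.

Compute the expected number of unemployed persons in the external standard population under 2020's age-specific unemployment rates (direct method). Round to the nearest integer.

Expected unemployed persons = Σ (standard pop × age-specific rate ÷ 1 000)
= 43 400×110.0/1 000 + 70 500×112.3/1 000 + 61 400×82.1/1 000 + 37 700×26.7/1 000
= 4774.00 + 7917.15 + 5040.94 + 1006.59 = 18738.68.

18739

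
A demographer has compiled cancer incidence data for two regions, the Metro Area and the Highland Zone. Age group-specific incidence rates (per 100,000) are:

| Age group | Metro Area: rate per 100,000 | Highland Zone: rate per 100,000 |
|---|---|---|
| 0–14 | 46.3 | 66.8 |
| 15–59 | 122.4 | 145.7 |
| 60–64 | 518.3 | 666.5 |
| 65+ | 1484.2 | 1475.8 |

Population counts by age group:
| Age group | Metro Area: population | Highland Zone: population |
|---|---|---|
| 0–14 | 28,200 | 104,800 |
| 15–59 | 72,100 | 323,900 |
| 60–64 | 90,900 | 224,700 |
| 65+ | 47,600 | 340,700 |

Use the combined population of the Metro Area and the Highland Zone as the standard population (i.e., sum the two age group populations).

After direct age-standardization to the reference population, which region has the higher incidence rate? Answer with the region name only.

Highland Zone

Combined standard total = 1,232,900; weights = 0.1079, 0.3212, 0.2560, 0.3149.
The Metro Area: 0.1079×46.3 + 0.3212×122.4 + 0.2560×518.3 + 0.3149×1484.2 = 644.4307 per 100,000.
The Highland Zone: 0.1079×66.8 + 0.3212×145.7 + 0.2560×666.5 + 0.3149×1475.8 = 689.4169 per 100,000.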